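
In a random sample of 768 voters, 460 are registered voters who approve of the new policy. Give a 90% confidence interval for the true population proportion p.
(0.570, 0.628)

Proportion CI:
p̂ = 460/768 = 0.59896
SE = √(p̂(1-p̂)/n) = √(0.59896 · 0.40104 / 768) = 0.01769

z* = 1.645
Margin = z* · SE = 1.645 · 0.01769 = 0.0291

CI: 0.59896 ± 0.0291 = (0.570, 0.628)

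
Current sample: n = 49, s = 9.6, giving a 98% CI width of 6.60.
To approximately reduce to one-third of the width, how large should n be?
n ≈ 441

CI width ∝ 1/√n
To reduce width by factor 3, need √n to grow by 3 → need 3² = 9 times as many samples.

Current: n = 49, width = 6.60
New: n = 441, width ≈ 2.13

Width reduced by factor of 6.60/2.13 = 3.10.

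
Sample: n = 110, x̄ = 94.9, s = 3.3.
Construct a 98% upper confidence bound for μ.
μ ≤ 95.55

Upper bound (one-sided):
t* = 2.079 (one-sided for 98%)
Upper bound = x̄ + t* · s/√n = 94.9 + 2.079 · 3.3/√110 = 95.55

We are 98% confident that μ ≤ 95.55.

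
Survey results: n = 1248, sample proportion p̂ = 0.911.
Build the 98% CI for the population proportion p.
(0.892, 0.930)

Proportion CI:
SE = √(p̂(1-p̂)/n) = √(0.911 · 0.089 / 1248) = 0.00806

z* = 2.326
Margin = z* · SE = 2.326 · 0.00806 = 0.0187

CI: 0.911 ± 0.0187 = (0.892, 0.930)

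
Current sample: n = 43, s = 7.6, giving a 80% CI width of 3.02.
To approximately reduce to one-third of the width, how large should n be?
n ≈ 387

CI width ∝ 1/√n
To reduce width by factor 3, need √n to grow by 3 → need 3² = 9 times as many samples.

Current: n = 43, width = 3.02
New: n = 387, width ≈ 0.99

Width reduced by factor of 3.02/0.99 = 3.05.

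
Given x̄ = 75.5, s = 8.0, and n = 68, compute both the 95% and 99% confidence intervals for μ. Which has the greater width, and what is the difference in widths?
99% CI is wider by 1.27

df = 67
95% CI: t* = 1.996, (73.56, 77.44), width = 2 · t* · s/√n = 3.87
99% CI: t* = 2.651, (72.93, 78.07), width = 2 · t* · s/√n = 5.14

The 99% CI is wider by 5.14 - 3.87 = 1.27.
Higher confidence requires a wider interval.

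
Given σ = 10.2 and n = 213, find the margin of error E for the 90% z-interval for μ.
Margin of error = 1.15

Margin of error = z* · σ/√n
= 1.645 · 10.2/√213
= 1.645 · 10.2/14.5945
= 1.15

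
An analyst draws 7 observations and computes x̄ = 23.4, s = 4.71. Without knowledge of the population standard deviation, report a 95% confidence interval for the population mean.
(19.04, 27.76)

t-interval (σ unknown):
df = n - 1 = 6
t* = 2.447 for 95% confidence

Margin of error = t* · s/√n = 2.447 · 4.71/√7 = 4.36

CI: (19.04, 27.76)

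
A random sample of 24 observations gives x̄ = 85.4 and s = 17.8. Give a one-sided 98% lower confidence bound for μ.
μ ≥ 77.49

Lower bound (one-sided):
t* = 2.177 (one-sided for 98%)
Lower bound = x̄ - t* · s/√n = 85.4 - 2.177 · 17.8/√24 = 77.49

We are 98% confident that μ ≥ 77.49.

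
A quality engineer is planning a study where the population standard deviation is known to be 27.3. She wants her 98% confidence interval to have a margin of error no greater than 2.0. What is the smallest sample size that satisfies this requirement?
n ≥ 1009

For margin E ≤ 2.0:
n ≥ (z* · σ / E)²
n ≥ (2.326 · 27.3 / 2.0)²
n ≥ 1008.06

Minimum n = 1009 (rounding up)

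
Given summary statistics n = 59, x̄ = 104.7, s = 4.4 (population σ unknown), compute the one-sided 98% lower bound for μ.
μ ≥ 103.50

Lower bound (one-sided):
t* = 2.101 (one-sided for 98%)
Lower bound = x̄ - t* · s/√n = 104.7 - 2.101 · 4.4/√59 = 103.50

We are 98% confident that μ ≥ 103.50.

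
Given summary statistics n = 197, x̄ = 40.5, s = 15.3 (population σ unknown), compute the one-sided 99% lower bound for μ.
μ ≥ 37.94

Lower bound (one-sided):
t* = 2.346 (one-sided for 99%)
Lower bound = x̄ - t* · s/√n = 40.5 - 2.346 · 15.3/√197 = 37.94

We are 99% confident that μ ≥ 37.94.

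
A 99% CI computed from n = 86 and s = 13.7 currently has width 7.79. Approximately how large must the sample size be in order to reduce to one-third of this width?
n ≈ 774

CI width ∝ 1/√n
To reduce width by factor 3, need √n to grow by 3 → need 3² = 9 times as many samples.

Current: n = 86, width = 7.79
New: n = 774, width ≈ 2.54

Width reduced by factor of 7.79/2.54 = 3.07.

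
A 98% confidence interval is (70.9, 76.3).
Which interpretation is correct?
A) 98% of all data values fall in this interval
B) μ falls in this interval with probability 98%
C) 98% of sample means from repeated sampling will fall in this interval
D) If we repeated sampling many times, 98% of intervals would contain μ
D

A) Wrong — a CI is about the parameter μ, not individual data values.
B) Wrong — μ is fixed; the randomness lives in the interval, not in μ.
C) Wrong — coverage applies to intervals containing μ, not to future x̄ values.
D) Correct — this is the frequentist long-run coverage interpretation.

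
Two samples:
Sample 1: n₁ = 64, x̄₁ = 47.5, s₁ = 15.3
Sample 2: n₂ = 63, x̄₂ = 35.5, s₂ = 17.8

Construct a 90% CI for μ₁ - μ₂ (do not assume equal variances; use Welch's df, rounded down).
(7.11, 16.89)

Difference: x̄₁ - x̄₂ = 12.00
SE = √(s₁²/n₁ + s₂²/n₂) = √(15.3²/64 + 17.8²/63) = 2.9473
df = 121.65 → 121 (Welch–Satterthwaite, rounded down)
t* = 1.658

CI: 12.00 ± 1.658 · 2.9473 = 12.00 ± 4.89 = (7.11, 16.89)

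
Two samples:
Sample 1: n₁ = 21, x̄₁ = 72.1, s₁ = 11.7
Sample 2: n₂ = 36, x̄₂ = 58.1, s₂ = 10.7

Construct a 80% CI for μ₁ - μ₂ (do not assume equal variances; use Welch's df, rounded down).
(9.94, 18.06)

Difference: x̄₁ - x̄₂ = 14.00
SE = √(s₁²/n₁ + s₂²/n₂) = √(11.7²/21 + 10.7²/36) = 3.1143
df = 38.97 → 38 (Welch–Satterthwaite, rounded down)
t* = 1.304

CI: 14.00 ± 1.304 · 3.1143 = 14.00 ± 4.06 = (9.94, 18.06)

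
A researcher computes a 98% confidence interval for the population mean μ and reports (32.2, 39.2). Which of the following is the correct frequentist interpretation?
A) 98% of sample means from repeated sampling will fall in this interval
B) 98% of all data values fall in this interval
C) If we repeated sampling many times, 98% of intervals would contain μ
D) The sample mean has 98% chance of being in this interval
C

A) Wrong — coverage applies to intervals containing μ, not to future x̄ values.
B) Wrong — a CI is about the parameter μ, not individual data values.
C) Correct — this is the frequentist long-run coverage interpretation.
D) Wrong — x̄ is observed and sits in the interval by construction.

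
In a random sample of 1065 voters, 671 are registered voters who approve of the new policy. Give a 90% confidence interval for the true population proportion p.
(0.606, 0.654)

Proportion CI:
p̂ = 671/1065 = 0.63005
SE = √(p̂(1-p̂)/n) = √(0.63005 · 0.36995 / 1065) = 0.01479

z* = 1.645
Margin = z* · SE = 1.645 · 0.01479 = 0.0243

CI: 0.63005 ± 0.0243 = (0.606, 0.654)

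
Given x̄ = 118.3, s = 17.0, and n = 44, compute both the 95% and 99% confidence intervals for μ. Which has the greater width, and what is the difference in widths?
99% CI is wider by 3.47

df = 43
95% CI: t* = 2.017, (113.13, 123.47), width = 2 · t* · s/√n = 10.34
99% CI: t* = 2.695, (111.39, 125.21), width = 2 · t* · s/√n = 13.81

The 99% CI is wider by 13.81 - 10.34 = 3.47.
Higher confidence requires a wider interval.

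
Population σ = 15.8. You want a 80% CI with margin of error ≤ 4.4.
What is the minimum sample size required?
n ≥ 22

For margin E ≤ 4.4:
n ≥ (z* · σ / E)²
n ≥ (1.282 · 15.8 / 4.4)²
n ≥ 21.19

Minimum n = 22 (rounding up)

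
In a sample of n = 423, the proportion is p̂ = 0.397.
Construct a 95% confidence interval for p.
(0.350, 0.444)

Proportion CI:
SE = √(p̂(1-p̂)/n) = √(0.397 · 0.603 / 423) = 0.02379

z* = 1.960
Margin = z* · SE = 1.960 · 0.02379 = 0.0466

CI: 0.397 ± 0.0466 = (0.350, 0.444)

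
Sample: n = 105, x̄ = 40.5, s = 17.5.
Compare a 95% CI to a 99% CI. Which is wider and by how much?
99% CI is wider by 2.19

df = 104
95% CI: t* = 1.983, (37.11, 43.89), width = 2 · t* · s/√n = 6.77
99% CI: t* = 2.624, (36.02, 44.98), width = 2 · t* · s/√n = 8.96

The 99% CI is wider by 8.96 - 6.77 = 2.19.
Higher confidence requires a wider interval.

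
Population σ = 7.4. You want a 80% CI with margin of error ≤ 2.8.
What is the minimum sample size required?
n ≥ 12

For margin E ≤ 2.8:
n ≥ (z* · σ / E)²
n ≥ (1.282 · 7.4 / 2.8)²
n ≥ 11.48

Minimum n = 12 (rounding up)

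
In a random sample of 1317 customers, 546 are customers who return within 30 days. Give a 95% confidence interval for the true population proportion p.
(0.388, 0.441)

Proportion CI:
p̂ = 546/1317 = 0.41458
SE = √(p̂(1-p̂)/n) = √(0.41458 · 0.58542 / 1317) = 0.01358

z* = 1.960
Margin = z* · SE = 1.960 · 0.01358 = 0.0266

CI: 0.41458 ± 0.0266 = (0.388, 0.441)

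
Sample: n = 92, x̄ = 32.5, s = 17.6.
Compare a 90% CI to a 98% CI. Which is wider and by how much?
98% CI is wider by 2.59

df = 91
90% CI: t* = 1.662, (29.45, 35.55), width = 2 · t* · s/√n = 6.10
98% CI: t* = 2.368, (28.15, 36.85), width = 2 · t* · s/√n = 8.69

The 98% CI is wider by 8.69 - 6.10 = 2.59.
Higher confidence requires a wider interval.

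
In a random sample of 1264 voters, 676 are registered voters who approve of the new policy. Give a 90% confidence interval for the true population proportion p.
(0.512, 0.558)

Proportion CI:
p̂ = 676/1264 = 0.53481
SE = √(p̂(1-p̂)/n) = √(0.53481 · 0.46519 / 1264) = 0.01403

z* = 1.645
Margin = z* · SE = 1.645 · 0.01403 = 0.0231

CI: 0.53481 ± 0.0231 = (0.512, 0.558)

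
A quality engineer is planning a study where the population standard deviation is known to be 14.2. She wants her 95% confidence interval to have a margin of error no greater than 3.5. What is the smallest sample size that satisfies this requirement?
n ≥ 64

For margin E ≤ 3.5:
n ≥ (z* · σ / E)²
n ≥ (1.960 · 14.2 / 3.5)²
n ≥ 63.23

Minimum n = 64 (rounding up)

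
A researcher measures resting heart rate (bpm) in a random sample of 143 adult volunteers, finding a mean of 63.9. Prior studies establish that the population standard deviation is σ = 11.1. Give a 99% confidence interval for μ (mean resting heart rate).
(61.51, 66.29)

z-interval (σ known):
z* = 2.576 for 99% confidence

Margin of error = z* · σ/√n = 2.576 · 11.1/√143 = 2.39

CI: (63.9 - 2.39, 63.9 + 2.39) = (61.51, 66.29)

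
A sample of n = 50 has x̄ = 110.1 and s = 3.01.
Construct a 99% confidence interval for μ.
(108.96, 111.24)

t-interval (σ unknown):
df = n - 1 = 49
t* = 2.680 for 99% confidence

Margin of error = t* · s/√n = 2.680 · 3.01/√50 = 1.14

CI: (108.96, 111.24)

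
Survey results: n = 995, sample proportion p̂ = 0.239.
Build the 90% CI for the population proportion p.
(0.217, 0.261)

Proportion CI:
SE = √(p̂(1-p̂)/n) = √(0.239 · 0.761 / 995) = 0.01352

z* = 1.645
Margin = z* · SE = 1.645 · 0.01352 = 0.0222

CI: 0.239 ± 0.0222 = (0.217, 0.261)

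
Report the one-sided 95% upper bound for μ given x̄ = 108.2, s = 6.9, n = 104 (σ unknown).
μ ≤ 109.32

Upper bound (one-sided):
t* = 1.660 (one-sided for 95%)
Upper bound = x̄ + t* · s/√n = 108.2 + 1.660 · 6.9/√104 = 109.32

We are 95% confident that μ ≤ 109.32.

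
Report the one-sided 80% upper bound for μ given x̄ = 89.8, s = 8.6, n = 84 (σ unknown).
μ ≤ 90.59

Upper bound (one-sided):
t* = 0.846 (one-sided for 80%)
Upper bound = x̄ + t* · s/√n = 89.8 + 0.846 · 8.6/√84 = 90.59

We are 80% confident that μ ≤ 90.59.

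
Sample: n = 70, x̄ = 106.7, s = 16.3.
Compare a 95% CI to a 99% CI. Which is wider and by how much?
99% CI is wider by 2.55

df = 69
95% CI: t* = 1.995, (102.81, 110.59), width = 2 · t* · s/√n = 7.77
99% CI: t* = 2.649, (101.54, 111.86), width = 2 · t* · s/√n = 10.32

The 99% CI is wider by 10.32 - 7.77 = 2.55.
Higher confidence requires a wider interval.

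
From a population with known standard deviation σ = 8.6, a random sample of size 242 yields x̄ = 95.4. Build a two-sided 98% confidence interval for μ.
(94.11, 96.69)

z-interval (σ known):
z* = 2.326 for 98% confidence

Margin of error = z* · σ/√n = 2.326 · 8.6/√242 = 1.29

CI: (95.4 - 1.29, 95.4 + 1.29) = (94.11, 96.69)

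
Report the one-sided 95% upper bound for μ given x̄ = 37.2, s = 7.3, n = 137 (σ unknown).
μ ≤ 38.23

Upper bound (one-sided):
t* = 1.656 (one-sided for 95%)
Upper bound = x̄ + t* · s/√n = 37.2 + 1.656 · 7.3/√137 = 38.23

We are 95% confident that μ ≤ 38.23.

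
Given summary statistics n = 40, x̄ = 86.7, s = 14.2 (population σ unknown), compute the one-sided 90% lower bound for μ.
μ ≥ 83.77

Lower bound (one-sided):
t* = 1.304 (one-sided for 90%)
Lower bound = x̄ - t* · s/√n = 86.7 - 1.304 · 14.2/√40 = 83.77

We are 90% confident that μ ≥ 83.77.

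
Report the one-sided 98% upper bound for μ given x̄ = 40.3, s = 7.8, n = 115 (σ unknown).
μ ≤ 41.81

Upper bound (one-sided):
t* = 2.078 (one-sided for 98%)
Upper bound = x̄ + t* · s/√n = 40.3 + 2.078 · 7.8/√115 = 41.81

We are 98% confident that μ ≤ 41.81.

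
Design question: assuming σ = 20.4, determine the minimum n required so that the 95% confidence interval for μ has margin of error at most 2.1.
n ≥ 363

For margin E ≤ 2.1:
n ≥ (z* · σ / E)²
n ≥ (1.960 · 20.4 / 2.1)²
n ≥ 362.52

Minimum n = 363 (rounding up)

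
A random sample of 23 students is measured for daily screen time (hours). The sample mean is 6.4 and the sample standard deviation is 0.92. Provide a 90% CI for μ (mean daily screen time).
(6.07, 6.73)

t-interval (σ unknown):
df = n - 1 = 22
t* = 1.717 for 90% confidence

Margin of error = t* · s/√n = 1.717 · 0.92/√23 = 0.33

CI: (6.07, 6.73)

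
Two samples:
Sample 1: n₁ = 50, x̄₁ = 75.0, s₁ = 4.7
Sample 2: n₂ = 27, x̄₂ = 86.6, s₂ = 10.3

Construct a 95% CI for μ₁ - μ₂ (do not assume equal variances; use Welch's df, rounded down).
(-15.87, -7.33)

Difference: x̄₁ - x̄₂ = -11.60
SE = √(s₁²/n₁ + s₂²/n₂) = √(4.7²/50 + 10.3²/27) = 2.0907
df = 31.96 → 31 (Welch–Satterthwaite, rounded down)
t* = 2.040

CI: -11.60 ± 2.040 · 2.0907 = -11.60 ± 4.27 = (-15.87, -7.33)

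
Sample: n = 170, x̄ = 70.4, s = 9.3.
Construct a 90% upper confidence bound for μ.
μ ≤ 71.32

Upper bound (one-sided):
t* = 1.287 (one-sided for 90%)
Upper bound = x̄ + t* · s/√n = 70.4 + 1.287 · 9.3/√170 = 71.32

We are 90% confident that μ ≤ 71.32.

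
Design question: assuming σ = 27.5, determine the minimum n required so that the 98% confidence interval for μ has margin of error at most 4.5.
n ≥ 203

For margin E ≤ 4.5:
n ≥ (z* · σ / E)²
n ≥ (2.326 · 27.5 / 4.5)²
n ≥ 202.05

Minimum n = 203 (rounding up)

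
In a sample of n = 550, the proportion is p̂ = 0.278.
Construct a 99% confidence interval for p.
(0.229, 0.327)

Proportion CI:
SE = √(p̂(1-p̂)/n) = √(0.278 · 0.722 / 550) = 0.01910

z* = 2.576
Margin = z* · SE = 2.576 · 0.01910 = 0.0492

CI: 0.278 ± 0.0492 = (0.229, 0.327)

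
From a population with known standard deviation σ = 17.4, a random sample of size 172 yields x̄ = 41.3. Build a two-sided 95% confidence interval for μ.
(38.70, 43.90)

z-interval (σ known):
z* = 1.960 for 95% confidence

Margin of error = z* · σ/√n = 1.960 · 17.4/√172 = 2.60

CI: (41.3 - 2.60, 41.3 + 2.60) = (38.70, 43.90)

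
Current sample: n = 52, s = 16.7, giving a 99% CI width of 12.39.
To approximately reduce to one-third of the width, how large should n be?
n ≈ 468

CI width ∝ 1/√n
To reduce width by factor 3, need √n to grow by 3 → need 3² = 9 times as many samples.

Current: n = 52, width = 12.39
New: n = 468, width ≈ 3.99

Width reduced by factor of 12.39/3.99 = 3.11.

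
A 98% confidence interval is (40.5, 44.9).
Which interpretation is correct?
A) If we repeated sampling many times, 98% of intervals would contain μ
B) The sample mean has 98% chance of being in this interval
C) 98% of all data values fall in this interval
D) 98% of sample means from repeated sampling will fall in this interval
A

A) Correct — this is the frequentist long-run coverage interpretation.
B) Wrong — x̄ is observed and sits in the interval by construction.
C) Wrong — a CI is about the parameter μ, not individual data values.
D) Wrong — coverage applies to intervals containing μ, not to future x̄ values.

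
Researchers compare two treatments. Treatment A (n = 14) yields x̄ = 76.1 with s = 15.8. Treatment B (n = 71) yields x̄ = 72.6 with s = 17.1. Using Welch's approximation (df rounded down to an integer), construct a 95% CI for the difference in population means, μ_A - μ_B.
(-6.31, 13.31)

Difference: x̄₁ - x̄₂ = 3.50
SE = √(s₁²/n₁ + s₂²/n₂) = √(15.8²/14 + 17.1²/71) = 4.6851
df = 19.51 → 19 (Welch–Satterthwaite, rounded down)
t* = 2.093

CI: 3.50 ± 2.093 · 4.6851 = 3.50 ± 9.81 = (-6.31, 13.31)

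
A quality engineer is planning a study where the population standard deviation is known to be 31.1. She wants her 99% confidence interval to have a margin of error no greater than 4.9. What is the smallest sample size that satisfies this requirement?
n ≥ 268

For margin E ≤ 4.9:
n ≥ (z* · σ / E)²
n ≥ (2.576 · 31.1 / 4.9)²
n ≥ 267.31

Minimum n = 268 (rounding up)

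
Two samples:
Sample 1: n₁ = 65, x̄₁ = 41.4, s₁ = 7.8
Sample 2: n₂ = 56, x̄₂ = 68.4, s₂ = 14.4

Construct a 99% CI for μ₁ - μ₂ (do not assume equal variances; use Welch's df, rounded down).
(-32.68, -21.32)

Difference: x̄₁ - x̄₂ = -27.00
SE = √(s₁²/n₁ + s₂²/n₂) = √(7.8²/65 + 14.4²/56) = 2.1538
df = 81.83 → 81 (Welch–Satterthwaite, rounded down)
t* = 2.638

CI: -27.00 ± 2.638 · 2.1538 = -27.00 ± 5.68 = (-32.68, -21.32)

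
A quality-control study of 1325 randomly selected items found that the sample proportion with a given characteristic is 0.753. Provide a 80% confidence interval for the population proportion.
(0.738, 0.768)

Proportion CI:
SE = √(p̂(1-p̂)/n) = √(0.753 · 0.247 / 1325) = 0.01185

z* = 1.282
Margin = z* · SE = 1.282 · 0.01185 = 0.0152

CI: 0.753 ± 0.0152 = (0.738, 0.768)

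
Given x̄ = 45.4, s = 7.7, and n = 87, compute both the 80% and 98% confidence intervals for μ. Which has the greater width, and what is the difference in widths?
98% CI is wider by 1.78

df = 86
80% CI: t* = 1.291, (44.33, 46.47), width = 2 · t* · s/√n = 2.13
98% CI: t* = 2.370, (43.44, 47.36), width = 2 · t* · s/√n = 3.91

The 98% CI is wider by 3.91 - 2.13 = 1.78.
Higher confidence requires a wider interval.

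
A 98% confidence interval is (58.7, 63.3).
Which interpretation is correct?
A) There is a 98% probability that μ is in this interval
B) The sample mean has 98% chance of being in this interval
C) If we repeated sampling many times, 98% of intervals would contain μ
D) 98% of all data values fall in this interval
C

A) Wrong — μ is fixed; the randomness lives in the interval, not in μ.
B) Wrong — x̄ is observed and sits in the interval by construction.
C) Correct — this is the frequentist long-run coverage interpretation.
D) Wrong — a CI is about the parameter μ, not individual data values.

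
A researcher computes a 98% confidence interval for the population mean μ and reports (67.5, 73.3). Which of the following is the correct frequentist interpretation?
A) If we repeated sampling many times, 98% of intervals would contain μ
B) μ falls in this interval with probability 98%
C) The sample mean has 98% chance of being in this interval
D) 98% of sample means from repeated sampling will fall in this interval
A

A) Correct — this is the frequentist long-run coverage interpretation.
B) Wrong — μ is fixed; the randomness lives in the interval, not in μ.
C) Wrong — x̄ is observed and sits in the interval by construction.
D) Wrong — coverage applies to intervals containing μ, not to future x̄ values.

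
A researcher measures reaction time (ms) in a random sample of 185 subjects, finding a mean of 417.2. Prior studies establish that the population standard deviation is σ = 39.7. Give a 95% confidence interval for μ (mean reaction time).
(411.48, 422.92)

z-interval (σ known):
z* = 1.960 for 95% confidence

Margin of error = z* · σ/√n = 1.960 · 39.7/√185 = 5.72

CI: (417.2 - 5.72, 417.2 + 5.72) = (411.48, 422.92)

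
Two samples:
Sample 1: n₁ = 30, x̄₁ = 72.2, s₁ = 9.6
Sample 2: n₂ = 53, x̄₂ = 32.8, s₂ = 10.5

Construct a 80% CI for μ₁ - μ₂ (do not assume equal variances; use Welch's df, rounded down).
(36.46, 42.34)

Difference: x̄₁ - x̄₂ = 39.40
SE = √(s₁²/n₁ + s₂²/n₂) = √(9.6²/30 + 10.5²/53) = 2.2698
df = 64.96 → 64 (Welch–Satterthwaite, rounded down)
t* = 1.295

CI: 39.40 ± 1.295 · 2.2698 = 39.40 ± 2.94 = (36.46, 42.34)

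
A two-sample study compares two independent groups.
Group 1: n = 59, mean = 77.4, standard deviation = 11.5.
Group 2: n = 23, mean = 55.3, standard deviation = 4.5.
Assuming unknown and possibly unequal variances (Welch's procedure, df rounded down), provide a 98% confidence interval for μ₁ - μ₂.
(17.91, 26.29)

Difference: x̄₁ - x̄₂ = 22.10
SE = √(s₁²/n₁ + s₂²/n₂) = √(11.5²/59 + 4.5²/23) = 1.7669
df = 79.98 → 79 (Welch–Satterthwaite, rounded down)
t* = 2.374

CI: 22.10 ± 2.374 · 1.7669 = 22.10 ± 4.19 = (17.91, 26.29)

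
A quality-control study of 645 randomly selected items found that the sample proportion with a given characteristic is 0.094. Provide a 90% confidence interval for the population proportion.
(0.075, 0.113)

Proportion CI:
SE = √(p̂(1-p̂)/n) = √(0.094 · 0.906 / 645) = 0.01149

z* = 1.645
Margin = z* · SE = 1.645 · 0.01149 = 0.0189

CI: 0.094 ± 0.0189 = (0.075, 0.113)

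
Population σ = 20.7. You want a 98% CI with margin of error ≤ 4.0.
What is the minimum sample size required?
n ≥ 145

For margin E ≤ 4.0:
n ≥ (z* · σ / E)²
n ≥ (2.326 · 20.7 / 4.0)²
n ≥ 144.89

Minimum n = 145 (rounding up)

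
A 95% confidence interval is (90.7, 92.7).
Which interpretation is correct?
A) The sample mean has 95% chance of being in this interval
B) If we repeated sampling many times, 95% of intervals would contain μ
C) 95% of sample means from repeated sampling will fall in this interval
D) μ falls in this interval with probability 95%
B

A) Wrong — x̄ is observed and sits in the interval by construction.
B) Correct — this is the frequentist long-run coverage interpretation.
C) Wrong — coverage applies to intervals containing μ, not to future x̄ values.
D) Wrong — μ is fixed; the randomness lives in the interval, not in μ.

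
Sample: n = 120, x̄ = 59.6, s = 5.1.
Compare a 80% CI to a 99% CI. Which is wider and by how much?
99% CI is wider by 1.24

df = 119
80% CI: t* = 1.289, (59.00, 60.20), width = 2 · t* · s/√n = 1.20
99% CI: t* = 2.618, (58.38, 60.82), width = 2 · t* · s/√n = 2.44

The 99% CI is wider by 2.44 - 1.20 = 1.24.
Higher confidence requires a wider interval.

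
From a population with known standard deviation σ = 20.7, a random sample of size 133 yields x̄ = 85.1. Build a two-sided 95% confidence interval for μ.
(81.58, 88.62)

z-interval (σ known):
z* = 1.960 for 95% confidence

Margin of error = z* · σ/√n = 1.960 · 20.7/√133 = 3.52

CI: (85.1 - 3.52, 85.1 + 3.52) = (81.58, 88.62)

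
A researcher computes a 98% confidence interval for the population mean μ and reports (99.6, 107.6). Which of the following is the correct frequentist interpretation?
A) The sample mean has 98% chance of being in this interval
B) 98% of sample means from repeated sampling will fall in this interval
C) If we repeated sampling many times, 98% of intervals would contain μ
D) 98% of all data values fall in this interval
C

A) Wrong — x̄ is observed and sits in the interval by construction.
B) Wrong — coverage applies to intervals containing μ, not to future x̄ values.
C) Correct — this is the frequentist long-run coverage interpretation.
D) Wrong — a CI is about the parameter μ, not individual data values.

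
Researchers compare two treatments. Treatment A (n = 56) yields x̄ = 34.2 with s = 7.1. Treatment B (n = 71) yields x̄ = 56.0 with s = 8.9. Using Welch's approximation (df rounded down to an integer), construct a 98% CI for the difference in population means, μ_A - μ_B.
(-25.15, -18.45)

Difference: x̄₁ - x̄₂ = -21.80
SE = √(s₁²/n₁ + s₂²/n₂) = √(7.1²/56 + 8.9²/71) = 1.4198
df = 124.98 → 124 (Welch–Satterthwaite, rounded down)
t* = 2.357

CI: -21.80 ± 2.357 · 1.4198 = -21.80 ± 3.35 = (-25.15, -18.45)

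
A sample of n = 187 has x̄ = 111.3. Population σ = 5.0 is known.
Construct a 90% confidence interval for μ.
(110.70, 111.90)

z-interval (σ known):
z* = 1.645 for 90% confidence

Margin of error = z* · σ/√n = 1.645 · 5.0/√187 = 0.60

CI: (111.3 - 0.60, 111.3 + 0.60) = (110.70, 111.90)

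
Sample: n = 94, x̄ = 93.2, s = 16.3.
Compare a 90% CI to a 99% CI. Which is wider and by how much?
99% CI is wider by 3.25

df = 93
90% CI: t* = 1.661, (90.41, 95.99), width = 2 · t* · s/√n = 5.59
99% CI: t* = 2.630, (88.78, 97.62), width = 2 · t* · s/√n = 8.84

The 99% CI is wider by 8.84 - 5.59 = 3.25.
Higher confidence requires a wider interval.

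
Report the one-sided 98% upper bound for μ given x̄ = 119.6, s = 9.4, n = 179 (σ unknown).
μ ≤ 121.05

Upper bound (one-sided):
t* = 2.069 (one-sided for 98%)
Upper bound = x̄ + t* · s/√n = 119.6 + 2.069 · 9.4/√179 = 121.05

We are 98% confident that μ ≤ 121.05.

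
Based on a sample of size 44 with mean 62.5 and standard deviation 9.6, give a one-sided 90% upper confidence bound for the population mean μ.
μ ≤ 64.38

Upper bound (one-sided):
t* = 1.302 (one-sided for 90%)
Upper bound = x̄ + t* · s/√n = 62.5 + 1.302 · 9.6/√44 = 64.38

We are 90% confident that μ ≤ 64.38.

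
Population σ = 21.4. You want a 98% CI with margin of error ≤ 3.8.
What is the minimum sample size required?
n ≥ 172

For margin E ≤ 3.8:
n ≥ (z* · σ / E)²
n ≥ (2.326 · 21.4 / 3.8)²
n ≥ 171.59

Minimum n = 172 (rounding up)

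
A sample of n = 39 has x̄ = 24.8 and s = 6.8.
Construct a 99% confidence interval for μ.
(21.85, 27.75)

t-interval (σ unknown):
df = n - 1 = 38
t* = 2.712 for 99% confidence

Margin of error = t* · s/√n = 2.712 · 6.8/√39 = 2.95

CI: (21.85, 27.75)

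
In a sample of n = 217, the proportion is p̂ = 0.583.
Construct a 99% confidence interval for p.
(0.497, 0.669)

Proportion CI:
SE = √(p̂(1-p̂)/n) = √(0.583 · 0.417 / 217) = 0.03347

z* = 2.576
Margin = z* · SE = 2.576 · 0.03347 = 0.0862

CI: 0.583 ± 0.0862 = (0.497, 0.669)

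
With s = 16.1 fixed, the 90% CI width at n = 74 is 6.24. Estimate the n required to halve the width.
n ≈ 296

CI width ∝ 1/√n
To reduce width by factor 2, need √n to grow by 2 → need 2² = 4 times as many samples.

Current: n = 74, width = 6.24
New: n = 296, width ≈ 3.09

Width reduced by factor of 6.24/3.09 = 2.02.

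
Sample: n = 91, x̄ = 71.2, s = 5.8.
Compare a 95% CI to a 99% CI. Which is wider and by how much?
99% CI is wider by 0.78

df = 90
95% CI: t* = 1.987, (69.99, 72.41), width = 2 · t* · s/√n = 2.42
99% CI: t* = 2.632, (69.60, 72.80), width = 2 · t* · s/√n = 3.20

The 99% CI is wider by 3.20 - 2.42 = 0.78.
Higher confidence requires a wider interval.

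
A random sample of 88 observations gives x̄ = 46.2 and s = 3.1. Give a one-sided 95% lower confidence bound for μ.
μ ≥ 45.65

Lower bound (one-sided):
t* = 1.663 (one-sided for 95%)
Lower bound = x̄ - t* · s/√n = 46.2 - 1.663 · 3.1/√88 = 45.65

We are 95% confident that μ ≥ 45.65.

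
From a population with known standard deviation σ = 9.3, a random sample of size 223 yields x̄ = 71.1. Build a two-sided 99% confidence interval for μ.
(69.50, 72.70)

z-interval (σ known):
z* = 2.576 for 99% confidence

Margin of error = z* · σ/√n = 2.576 · 9.3/√223 = 1.60

CI: (71.1 - 1.60, 71.1 + 1.60) = (69.50, 72.70)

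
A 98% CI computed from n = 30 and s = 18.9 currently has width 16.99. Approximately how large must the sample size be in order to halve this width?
n ≈ 120

CI width ∝ 1/√n
To reduce width by factor 2, need √n to grow by 2 → need 2² = 4 times as many samples.

Current: n = 30, width = 16.99
New: n = 120, width ≈ 8.14

Width reduced by factor of 16.99/8.14 = 2.09.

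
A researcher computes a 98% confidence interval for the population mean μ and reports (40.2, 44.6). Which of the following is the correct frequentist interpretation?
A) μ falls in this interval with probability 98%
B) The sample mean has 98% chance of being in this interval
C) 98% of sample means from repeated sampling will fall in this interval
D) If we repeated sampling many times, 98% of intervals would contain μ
D

A) Wrong — μ is fixed; the randomness lives in the interval, not in μ.
B) Wrong — x̄ is observed and sits in the interval by construction.
C) Wrong — coverage applies to intervals containing μ, not to future x̄ values.
D) Correct — this is the frequentist long-run coverage interpretation.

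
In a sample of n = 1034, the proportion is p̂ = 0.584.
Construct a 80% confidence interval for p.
(0.564, 0.604)

Proportion CI:
SE = √(p̂(1-p̂)/n) = √(0.584 · 0.416 / 1034) = 0.01533

z* = 1.282
Margin = z* · SE = 1.282 · 0.01533 = 0.0197

CI: 0.584 ± 0.0197 = (0.564, 0.604)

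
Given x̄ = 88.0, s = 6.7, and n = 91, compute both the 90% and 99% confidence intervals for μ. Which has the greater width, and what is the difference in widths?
99% CI is wider by 1.37

df = 90
90% CI: t* = 1.662, (86.83, 89.17), width = 2 · t* · s/√n = 2.33
99% CI: t* = 2.632, (86.15, 89.85), width = 2 · t* · s/√n = 3.70

The 99% CI is wider by 3.70 - 2.33 = 1.37.
Higher confidence requires a wider interval.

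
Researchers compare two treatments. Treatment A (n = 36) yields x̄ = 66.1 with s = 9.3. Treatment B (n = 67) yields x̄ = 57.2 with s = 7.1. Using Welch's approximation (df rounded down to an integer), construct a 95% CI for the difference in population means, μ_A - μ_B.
(5.34, 12.46)

Difference: x̄₁ - x̄₂ = 8.90
SE = √(s₁²/n₁ + s₂²/n₂) = √(9.3²/36 + 7.1²/67) = 1.7762
df = 57.37 → 57 (Welch–Satterthwaite, rounded down)
t* = 2.002

CI: 8.90 ± 2.002 · 1.7762 = 8.90 ± 3.56 = (5.34, 12.46)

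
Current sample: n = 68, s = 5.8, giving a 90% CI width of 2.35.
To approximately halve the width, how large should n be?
n ≈ 272

CI width ∝ 1/√n
To reduce width by factor 2, need √n to grow by 2 → need 2² = 4 times as many samples.

Current: n = 68, width = 2.35
New: n = 272, width ≈ 1.16

Width reduced by factor of 2.35/1.16 = 2.03.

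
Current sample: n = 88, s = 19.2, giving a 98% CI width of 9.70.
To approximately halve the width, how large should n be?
n ≈ 352

CI width ∝ 1/√n
To reduce width by factor 2, need √n to grow by 2 → need 2² = 4 times as many samples.

Current: n = 88, width = 9.70
New: n = 352, width ≈ 4.78

Width reduced by factor of 9.70/4.78 = 2.03.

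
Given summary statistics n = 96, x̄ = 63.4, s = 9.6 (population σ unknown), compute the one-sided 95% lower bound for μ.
μ ≥ 61.77

Lower bound (one-sided):
t* = 1.661 (one-sided for 95%)
Lower bound = x̄ - t* · s/√n = 63.4 - 1.661 · 9.6/√96 = 61.77

We are 95% confident that μ ≥ 61.77.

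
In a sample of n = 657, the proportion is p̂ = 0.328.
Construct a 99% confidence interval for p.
(0.281, 0.375)

Proportion CI:
SE = √(p̂(1-p̂)/n) = √(0.328 · 0.672 / 657) = 0.01832

z* = 2.576
Margin = z* · SE = 2.576 · 0.01832 = 0.0472

CI: 0.328 ± 0.0472 = (0.281, 0.375)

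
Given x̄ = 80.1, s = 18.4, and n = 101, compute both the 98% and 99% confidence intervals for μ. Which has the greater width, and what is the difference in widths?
99% CI is wider by 0.96

df = 100
98% CI: t* = 2.364, (75.77, 84.43), width = 2 · t* · s/√n = 8.66
99% CI: t* = 2.626, (75.29, 84.91), width = 2 · t* · s/√n = 9.62

The 99% CI is wider by 9.62 - 8.66 = 0.96.
Higher confidence requires a wider interval.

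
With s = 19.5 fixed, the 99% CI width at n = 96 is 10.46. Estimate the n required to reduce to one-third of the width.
n ≈ 864

CI width ∝ 1/√n
To reduce width by factor 3, need √n to grow by 3 → need 3² = 9 times as many samples.

Current: n = 96, width = 10.46
New: n = 864, width ≈ 3.43

Width reduced by factor of 10.46/3.43 = 3.05.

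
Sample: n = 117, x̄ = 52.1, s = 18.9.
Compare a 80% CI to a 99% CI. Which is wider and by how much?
99% CI is wider by 4.65

df = 116
80% CI: t* = 1.289, (49.85, 54.35), width = 2 · t* · s/√n = 4.50
99% CI: t* = 2.619, (47.52, 56.68), width = 2 · t* · s/√n = 9.15

The 99% CI is wider by 9.15 - 4.50 = 4.65.
Higher confidence requires a wider interval.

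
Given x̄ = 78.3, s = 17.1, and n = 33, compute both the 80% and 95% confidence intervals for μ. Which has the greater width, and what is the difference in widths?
95% CI is wider by 4.34

df = 32
80% CI: t* = 1.309, (74.40, 82.20), width = 2 · t* · s/√n = 7.79
95% CI: t* = 2.037, (72.24, 84.36), width = 2 · t* · s/√n = 12.13

The 95% CI is wider by 12.13 - 7.79 = 4.34.
Higher confidence requires a wider interval.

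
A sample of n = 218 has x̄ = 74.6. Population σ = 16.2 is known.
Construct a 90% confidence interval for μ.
(72.80, 76.40)

z-interval (σ known):
z* = 1.645 for 90% confidence

Margin of error = z* · σ/√n = 1.645 · 16.2/√218 = 1.80

CI: (74.6 - 1.80, 74.6 + 1.80) = (72.80, 76.40)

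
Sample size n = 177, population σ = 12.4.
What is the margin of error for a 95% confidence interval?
Margin of error = 1.83

Margin of error = z* · σ/√n
= 1.960 · 12.4/√177
= 1.960 · 12.4/13.3041
= 1.83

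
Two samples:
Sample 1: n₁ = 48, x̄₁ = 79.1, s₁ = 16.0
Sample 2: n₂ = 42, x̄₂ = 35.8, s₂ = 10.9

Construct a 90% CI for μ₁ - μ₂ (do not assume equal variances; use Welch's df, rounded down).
(38.55, 48.05)

Difference: x̄₁ - x̄₂ = 43.30
SE = √(s₁²/n₁ + s₂²/n₂) = √(16.0²/48 + 10.9²/42) = 2.8569
df = 83.24 → 83 (Welch–Satterthwaite, rounded down)
t* = 1.663

CI: 43.30 ± 1.663 · 2.8569 = 43.30 ± 4.75 = (38.55, 48.05)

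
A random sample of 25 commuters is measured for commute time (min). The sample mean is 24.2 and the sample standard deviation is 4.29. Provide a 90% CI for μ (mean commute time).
(22.73, 25.67)

t-interval (σ unknown):
df = n - 1 = 24
t* = 1.711 for 90% confidence

Margin of error = t* · s/√n = 1.711 · 4.29/√25 = 1.47

CI: (22.73, 25.67)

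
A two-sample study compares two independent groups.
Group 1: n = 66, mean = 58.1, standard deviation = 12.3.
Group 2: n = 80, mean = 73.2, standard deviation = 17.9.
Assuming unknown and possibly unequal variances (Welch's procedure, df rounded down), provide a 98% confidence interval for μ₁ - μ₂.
(-21.00, -9.20)

Difference: x̄₁ - x̄₂ = -15.10
SE = √(s₁²/n₁ + s₂²/n₂) = √(12.3²/66 + 17.9²/80) = 2.5095
df = 139.69 → 139 (Welch–Satterthwaite, rounded down)
t* = 2.353

CI: -15.10 ± 2.353 · 2.5095 = -15.10 ± 5.90 = (-21.00, -9.20)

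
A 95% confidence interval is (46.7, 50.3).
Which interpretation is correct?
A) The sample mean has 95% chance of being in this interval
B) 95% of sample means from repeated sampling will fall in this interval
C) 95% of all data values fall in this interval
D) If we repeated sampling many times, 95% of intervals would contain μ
D

A) Wrong — x̄ is observed and sits in the interval by construction.
B) Wrong — coverage applies to intervals containing μ, not to future x̄ values.
C) Wrong — a CI is about the parameter μ, not individual data values.
D) Correct — this is the frequentist long-run coverage interpretation.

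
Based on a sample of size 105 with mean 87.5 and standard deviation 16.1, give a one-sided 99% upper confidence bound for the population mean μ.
μ ≤ 91.21

Upper bound (one-sided):
t* = 2.363 (one-sided for 99%)
Upper bound = x̄ + t* · s/√n = 87.5 + 2.363 · 16.1/√105 = 91.21

We are 99% confident that μ ≤ 91.21.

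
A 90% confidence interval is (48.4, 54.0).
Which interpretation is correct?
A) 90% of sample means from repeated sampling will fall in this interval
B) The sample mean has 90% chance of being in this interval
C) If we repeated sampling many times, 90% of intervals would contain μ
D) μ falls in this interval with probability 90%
C

A) Wrong — coverage applies to intervals containing μ, not to future x̄ values.
B) Wrong — x̄ is observed and sits in the interval by construction.
C) Correct — this is the frequentist long-run coverage interpretation.
D) Wrong — μ is fixed; the randomness lives in the interval, not in μ.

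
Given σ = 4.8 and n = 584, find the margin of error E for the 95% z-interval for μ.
Margin of error = 0.39

Margin of error = z* · σ/√n
= 1.960 · 4.8/√584
= 1.960 · 4.8/24.1661
= 0.39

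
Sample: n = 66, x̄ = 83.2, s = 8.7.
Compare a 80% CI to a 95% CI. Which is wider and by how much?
95% CI is wider by 1.51

df = 65
80% CI: t* = 1.295, (81.81, 84.59), width = 2 · t* · s/√n = 2.77
95% CI: t* = 1.997, (81.06, 85.34), width = 2 · t* · s/√n = 4.28

The 95% CI is wider by 4.28 - 2.77 = 1.51.
Higher confidence requires a wider interval.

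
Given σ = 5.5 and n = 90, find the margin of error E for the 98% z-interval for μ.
Margin of error = 1.35

Margin of error = z* · σ/√n
= 2.326 · 5.5/√90
= 2.326 · 5.5/9.4868
= 1.35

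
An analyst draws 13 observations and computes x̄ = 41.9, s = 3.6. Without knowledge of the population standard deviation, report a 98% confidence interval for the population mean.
(39.22, 44.58)

t-interval (σ unknown):
df = n - 1 = 12
t* = 2.681 for 98% confidence

Margin of error = t* · s/√n = 2.681 · 3.6/√13 = 2.68

CI: (39.22, 44.58)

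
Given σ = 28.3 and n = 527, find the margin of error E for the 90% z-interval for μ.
Margin of error = 2.03

Margin of error = z* · σ/√n
= 1.645 · 28.3/√527
= 1.645 · 28.3/22.9565
= 2.03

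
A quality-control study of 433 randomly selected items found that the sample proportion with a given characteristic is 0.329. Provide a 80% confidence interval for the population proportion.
(0.300, 0.358)

Proportion CI:
SE = √(p̂(1-p̂)/n) = √(0.329 · 0.671 / 433) = 0.02258

z* = 1.282
Margin = z* · SE = 1.282 · 0.02258 = 0.0289

CI: 0.329 ± 0.0289 = (0.300, 0.358)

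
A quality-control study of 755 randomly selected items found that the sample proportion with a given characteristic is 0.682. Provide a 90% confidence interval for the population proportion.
(0.654, 0.710)

Proportion CI:
SE = √(p̂(1-p̂)/n) = √(0.682 · 0.318 / 755) = 0.01695

z* = 1.645
Margin = z* · SE = 1.645 · 0.01695 = 0.0279

CI: 0.682 ± 0.0279 = (0.654, 0.710)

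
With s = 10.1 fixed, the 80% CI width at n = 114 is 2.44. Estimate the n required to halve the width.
n ≈ 456

CI width ∝ 1/√n
To reduce width by factor 2, need √n to grow by 2 → need 2² = 4 times as many samples.

Current: n = 114, width = 2.44
New: n = 456, width ≈ 1.21

Width reduced by factor of 2.44/1.21 = 2.02.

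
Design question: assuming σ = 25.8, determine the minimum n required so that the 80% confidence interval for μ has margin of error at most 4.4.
n ≥ 57

For margin E ≤ 4.4:
n ≥ (z* · σ / E)²
n ≥ (1.282 · 25.8 / 4.4)²
n ≥ 56.51

Minimum n = 57 (rounding up)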